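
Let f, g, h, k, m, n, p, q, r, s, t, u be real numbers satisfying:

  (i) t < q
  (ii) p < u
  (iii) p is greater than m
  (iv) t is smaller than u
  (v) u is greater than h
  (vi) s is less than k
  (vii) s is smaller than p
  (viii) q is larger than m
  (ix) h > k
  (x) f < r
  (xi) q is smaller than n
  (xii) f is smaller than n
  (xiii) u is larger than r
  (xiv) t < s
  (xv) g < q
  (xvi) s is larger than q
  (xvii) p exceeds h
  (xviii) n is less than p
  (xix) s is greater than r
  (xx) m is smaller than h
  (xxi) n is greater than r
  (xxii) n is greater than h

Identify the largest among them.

u

t is not greatest since t < q; m is not greatest since m < q; g is not greatest since g < q; f is not greatest since f < r; r is not greatest since r < n; q is not greatest since q < s; s is not greatest since s < k; k is not greatest since k < h; h is not greatest since h < n; n is not greatest since n < p; p is not greatest since p < u.
Only u has nothing above it, so u is the largest.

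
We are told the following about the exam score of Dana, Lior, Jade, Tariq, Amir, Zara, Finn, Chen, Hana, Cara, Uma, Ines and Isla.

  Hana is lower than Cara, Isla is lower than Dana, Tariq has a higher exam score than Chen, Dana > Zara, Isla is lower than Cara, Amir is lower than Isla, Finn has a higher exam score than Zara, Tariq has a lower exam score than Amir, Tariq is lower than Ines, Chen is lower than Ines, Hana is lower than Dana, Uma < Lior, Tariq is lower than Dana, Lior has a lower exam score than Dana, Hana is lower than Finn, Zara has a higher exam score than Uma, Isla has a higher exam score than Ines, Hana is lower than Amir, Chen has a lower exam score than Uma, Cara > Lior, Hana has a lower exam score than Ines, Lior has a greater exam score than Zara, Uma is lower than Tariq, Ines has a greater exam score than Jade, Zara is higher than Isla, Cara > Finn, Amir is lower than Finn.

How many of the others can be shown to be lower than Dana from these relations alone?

10

The elements the relations force below Dana are Chen, Uma, Hana, Jade, Tariq, Ines, Amir, Isla, Zara, Lior — no chain reaches any other.
That is 10.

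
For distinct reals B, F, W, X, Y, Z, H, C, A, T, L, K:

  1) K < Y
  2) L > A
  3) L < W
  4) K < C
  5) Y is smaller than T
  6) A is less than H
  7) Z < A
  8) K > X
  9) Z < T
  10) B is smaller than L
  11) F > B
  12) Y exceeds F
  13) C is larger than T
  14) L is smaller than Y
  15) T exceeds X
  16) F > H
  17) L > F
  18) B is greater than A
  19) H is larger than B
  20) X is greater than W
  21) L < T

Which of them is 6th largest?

W

Chaining the given pairs: Z < A < B < H < F < L < W < X < K < Y < T < C.
The 6th largest is W.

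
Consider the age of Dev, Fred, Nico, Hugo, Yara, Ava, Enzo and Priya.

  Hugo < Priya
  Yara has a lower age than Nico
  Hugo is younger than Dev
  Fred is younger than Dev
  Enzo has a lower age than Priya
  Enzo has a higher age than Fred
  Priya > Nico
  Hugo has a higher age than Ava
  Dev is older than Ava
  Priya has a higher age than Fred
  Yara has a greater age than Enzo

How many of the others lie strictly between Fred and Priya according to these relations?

3

Chaining upward from Fred reaches: Enzo, Yara, Nico, Dev.
Chaining downward from Priya reaches: Ava, Enzo, Hugo, Yara, Nico.
Strictly between Fred and Priya are those in both lists: Enzo, Yara, Nico — 3 elements.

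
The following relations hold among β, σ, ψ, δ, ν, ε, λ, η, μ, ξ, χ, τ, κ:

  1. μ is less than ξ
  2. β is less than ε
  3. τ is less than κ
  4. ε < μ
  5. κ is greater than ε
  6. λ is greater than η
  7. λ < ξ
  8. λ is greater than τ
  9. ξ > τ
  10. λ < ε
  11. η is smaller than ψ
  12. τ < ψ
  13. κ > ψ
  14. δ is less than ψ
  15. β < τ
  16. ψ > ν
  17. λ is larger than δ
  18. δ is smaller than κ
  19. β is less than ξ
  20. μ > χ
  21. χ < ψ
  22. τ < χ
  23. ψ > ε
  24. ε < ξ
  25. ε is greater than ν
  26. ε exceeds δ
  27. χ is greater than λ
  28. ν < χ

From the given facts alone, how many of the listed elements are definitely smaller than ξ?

The elements the relations force below ξ are η, β, τ, δ, ν, λ, ε, χ, μ — no chain reaches any other.
That is 9.

9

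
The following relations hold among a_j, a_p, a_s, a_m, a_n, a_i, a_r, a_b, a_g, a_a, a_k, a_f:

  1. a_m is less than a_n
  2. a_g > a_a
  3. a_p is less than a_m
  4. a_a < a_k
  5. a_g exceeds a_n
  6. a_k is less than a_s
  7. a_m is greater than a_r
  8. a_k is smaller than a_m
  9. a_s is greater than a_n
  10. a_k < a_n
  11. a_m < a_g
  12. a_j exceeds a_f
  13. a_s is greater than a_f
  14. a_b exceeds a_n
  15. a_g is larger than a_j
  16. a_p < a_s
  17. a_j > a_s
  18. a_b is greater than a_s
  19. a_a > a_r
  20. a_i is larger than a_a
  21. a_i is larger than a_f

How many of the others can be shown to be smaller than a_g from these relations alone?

From a_g the given relations immediately reach a_a, a_m, a_n, a_j.
From those, a_p, a_r, a_k, a_f, a_s — 9 in total.
Nothing else is reachable below a_g; 9 in all.

9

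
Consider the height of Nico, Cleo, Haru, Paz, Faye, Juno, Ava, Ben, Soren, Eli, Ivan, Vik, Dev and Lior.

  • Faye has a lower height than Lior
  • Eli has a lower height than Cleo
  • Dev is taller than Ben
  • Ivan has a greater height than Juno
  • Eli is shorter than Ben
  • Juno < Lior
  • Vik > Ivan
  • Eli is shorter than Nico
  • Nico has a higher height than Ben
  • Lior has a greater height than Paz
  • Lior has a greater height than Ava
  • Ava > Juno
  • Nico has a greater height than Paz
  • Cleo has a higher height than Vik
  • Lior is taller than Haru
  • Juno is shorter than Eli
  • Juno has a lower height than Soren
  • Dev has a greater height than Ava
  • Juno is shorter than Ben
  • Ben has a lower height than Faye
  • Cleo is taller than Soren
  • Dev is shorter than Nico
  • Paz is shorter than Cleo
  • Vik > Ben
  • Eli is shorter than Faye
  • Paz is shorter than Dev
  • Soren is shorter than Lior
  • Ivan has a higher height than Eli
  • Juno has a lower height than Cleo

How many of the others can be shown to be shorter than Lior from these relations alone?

Directly below Lior: Juno, Ava, Paz, Haru, Soren, Faye.
One step further: Eli, Ben (8 so far).
No other element is forced below Lior by the given relations, so the count is 8.

8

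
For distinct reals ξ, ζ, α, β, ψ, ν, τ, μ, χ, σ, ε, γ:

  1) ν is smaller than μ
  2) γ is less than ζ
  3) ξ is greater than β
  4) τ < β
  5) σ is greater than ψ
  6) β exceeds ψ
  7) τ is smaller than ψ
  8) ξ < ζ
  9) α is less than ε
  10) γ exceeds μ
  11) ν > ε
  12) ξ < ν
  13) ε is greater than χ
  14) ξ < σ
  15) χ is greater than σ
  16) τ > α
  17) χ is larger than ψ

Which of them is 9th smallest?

ν

Piecing the relations together gives one ordering: α < τ < ψ < β < ξ < σ < χ < ε < ν < μ < γ < ζ.
Counting 9 from the smallest end gives ν.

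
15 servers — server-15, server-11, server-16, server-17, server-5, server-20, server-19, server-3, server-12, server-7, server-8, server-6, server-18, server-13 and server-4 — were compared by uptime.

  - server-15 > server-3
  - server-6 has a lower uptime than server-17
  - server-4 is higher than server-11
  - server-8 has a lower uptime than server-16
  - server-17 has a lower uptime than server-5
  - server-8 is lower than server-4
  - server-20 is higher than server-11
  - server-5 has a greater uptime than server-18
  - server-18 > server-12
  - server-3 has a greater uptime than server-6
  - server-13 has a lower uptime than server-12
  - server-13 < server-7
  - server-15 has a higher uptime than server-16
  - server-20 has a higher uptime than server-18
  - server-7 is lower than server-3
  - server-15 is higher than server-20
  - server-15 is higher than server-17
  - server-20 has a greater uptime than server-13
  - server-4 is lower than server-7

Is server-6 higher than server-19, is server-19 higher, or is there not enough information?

Following every chain through server-6: above server-6 we get server-17, server-3, server-15, server-5.
server-19 is not reached, and no chain runs the other way from server-19 to server-6.
So the given relations leave the order of server-6 and server-19 undetermined.

undetermined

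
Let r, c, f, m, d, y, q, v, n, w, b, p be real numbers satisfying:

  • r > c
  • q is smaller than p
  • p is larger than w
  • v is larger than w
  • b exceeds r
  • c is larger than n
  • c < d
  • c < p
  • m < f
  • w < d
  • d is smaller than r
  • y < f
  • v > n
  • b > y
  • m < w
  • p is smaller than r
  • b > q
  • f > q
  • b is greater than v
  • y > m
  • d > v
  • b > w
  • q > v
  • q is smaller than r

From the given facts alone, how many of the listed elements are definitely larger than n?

8

The elements the relations force above n are v, q, c, p, d, r, f, b — no chain reaches any other.
That is 8.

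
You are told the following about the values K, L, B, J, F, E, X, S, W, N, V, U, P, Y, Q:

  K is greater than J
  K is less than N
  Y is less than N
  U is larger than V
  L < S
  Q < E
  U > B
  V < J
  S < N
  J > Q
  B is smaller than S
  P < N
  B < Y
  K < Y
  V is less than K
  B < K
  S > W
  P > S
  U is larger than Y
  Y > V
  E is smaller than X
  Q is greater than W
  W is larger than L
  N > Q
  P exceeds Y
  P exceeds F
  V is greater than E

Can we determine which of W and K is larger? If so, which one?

K

Following the relations from W: W < Q < E < V < J < K.
So K is larger.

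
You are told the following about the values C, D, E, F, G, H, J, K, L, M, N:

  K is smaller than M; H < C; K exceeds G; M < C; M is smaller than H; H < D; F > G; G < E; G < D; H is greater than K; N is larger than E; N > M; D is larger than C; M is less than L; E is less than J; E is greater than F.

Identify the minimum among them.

G

F is not least since G < F; K is not least since G < K; M is not least since K < M; E is not least since G < E; J is not least since E < J; H is not least since K < H; L is not least since M < L; N is not least since M < N; C is not least since M < C; D is not least since C < D.
Only G has nothing below it, so G is the minimum.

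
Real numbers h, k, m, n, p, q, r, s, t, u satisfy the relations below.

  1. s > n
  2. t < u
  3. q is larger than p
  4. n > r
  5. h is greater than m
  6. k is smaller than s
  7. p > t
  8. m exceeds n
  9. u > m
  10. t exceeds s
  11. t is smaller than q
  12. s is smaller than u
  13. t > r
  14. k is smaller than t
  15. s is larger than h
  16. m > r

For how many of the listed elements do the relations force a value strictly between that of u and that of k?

Chaining upward from k reaches: s, t, p, q.
Chaining downward from u reaches: r, n, m, h, s, t.
Strictly between k and u are those in both lists: s, t — 2 elements.

2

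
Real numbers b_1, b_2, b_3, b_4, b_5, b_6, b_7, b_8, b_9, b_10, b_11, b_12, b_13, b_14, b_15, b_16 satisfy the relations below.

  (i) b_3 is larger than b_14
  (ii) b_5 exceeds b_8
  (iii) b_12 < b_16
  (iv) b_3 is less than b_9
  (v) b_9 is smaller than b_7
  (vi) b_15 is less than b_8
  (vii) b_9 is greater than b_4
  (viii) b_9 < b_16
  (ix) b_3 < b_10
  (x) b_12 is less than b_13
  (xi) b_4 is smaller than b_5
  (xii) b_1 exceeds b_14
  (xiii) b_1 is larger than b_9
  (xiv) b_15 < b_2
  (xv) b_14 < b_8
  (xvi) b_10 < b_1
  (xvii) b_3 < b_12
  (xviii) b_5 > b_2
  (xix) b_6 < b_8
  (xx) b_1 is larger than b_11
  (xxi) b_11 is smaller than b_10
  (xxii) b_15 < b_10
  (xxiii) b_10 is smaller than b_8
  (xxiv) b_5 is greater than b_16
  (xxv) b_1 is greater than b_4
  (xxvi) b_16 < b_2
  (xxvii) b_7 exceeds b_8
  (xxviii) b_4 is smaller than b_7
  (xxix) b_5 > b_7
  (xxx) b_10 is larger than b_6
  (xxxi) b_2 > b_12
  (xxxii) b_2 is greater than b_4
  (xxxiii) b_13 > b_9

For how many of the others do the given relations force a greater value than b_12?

4

The elements the relations force above b_12 are b_16, b_2, b_13, b_5 — no chain reaches any other.
That is 4.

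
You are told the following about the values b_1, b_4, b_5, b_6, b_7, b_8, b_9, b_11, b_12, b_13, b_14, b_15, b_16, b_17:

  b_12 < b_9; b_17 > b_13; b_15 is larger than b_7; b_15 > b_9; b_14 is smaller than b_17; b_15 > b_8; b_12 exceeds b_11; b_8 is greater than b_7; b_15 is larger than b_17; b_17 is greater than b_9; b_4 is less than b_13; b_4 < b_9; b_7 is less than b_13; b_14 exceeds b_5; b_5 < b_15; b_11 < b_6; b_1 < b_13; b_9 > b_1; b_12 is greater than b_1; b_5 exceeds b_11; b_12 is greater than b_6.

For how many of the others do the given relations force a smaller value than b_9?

The elements the relations force below b_9 are b_4, b_1, b_11, b_6, b_12 — no chain reaches any other.
That is 5.

5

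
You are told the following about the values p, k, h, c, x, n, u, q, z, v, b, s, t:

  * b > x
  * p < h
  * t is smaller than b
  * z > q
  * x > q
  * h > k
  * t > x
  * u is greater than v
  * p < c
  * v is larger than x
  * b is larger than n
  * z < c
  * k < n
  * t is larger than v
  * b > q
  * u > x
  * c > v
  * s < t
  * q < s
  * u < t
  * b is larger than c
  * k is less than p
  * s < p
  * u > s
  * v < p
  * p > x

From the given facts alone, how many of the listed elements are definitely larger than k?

5

The elements the relations force above k are p, n, c, h, b — no chain reaches any other.
That is 5.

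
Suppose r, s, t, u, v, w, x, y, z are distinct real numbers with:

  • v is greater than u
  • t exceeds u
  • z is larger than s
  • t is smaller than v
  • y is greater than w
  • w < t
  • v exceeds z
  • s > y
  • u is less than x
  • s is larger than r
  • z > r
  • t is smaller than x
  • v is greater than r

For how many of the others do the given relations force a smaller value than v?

7

Directly below v: u, t, r, z.
One step further: w, s (6 so far).
One step further: y (7 so far).
Nothing else is reachable below v; 7 in all.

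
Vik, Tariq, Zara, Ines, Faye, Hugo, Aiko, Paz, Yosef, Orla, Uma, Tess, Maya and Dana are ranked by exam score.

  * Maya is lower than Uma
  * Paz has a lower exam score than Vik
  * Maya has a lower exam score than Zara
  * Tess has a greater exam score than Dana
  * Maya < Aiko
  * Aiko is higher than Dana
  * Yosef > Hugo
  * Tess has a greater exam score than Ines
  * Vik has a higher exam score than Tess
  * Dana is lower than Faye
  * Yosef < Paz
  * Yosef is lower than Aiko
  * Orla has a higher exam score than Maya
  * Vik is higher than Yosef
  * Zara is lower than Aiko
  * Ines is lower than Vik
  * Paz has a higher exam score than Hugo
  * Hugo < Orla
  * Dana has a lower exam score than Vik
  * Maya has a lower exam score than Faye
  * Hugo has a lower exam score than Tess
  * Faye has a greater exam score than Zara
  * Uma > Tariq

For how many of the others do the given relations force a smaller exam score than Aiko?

5

The elements the relations force below Aiko are Dana, Hugo, Maya, Yosef, Zara — no chain reaches any other.
That is 5.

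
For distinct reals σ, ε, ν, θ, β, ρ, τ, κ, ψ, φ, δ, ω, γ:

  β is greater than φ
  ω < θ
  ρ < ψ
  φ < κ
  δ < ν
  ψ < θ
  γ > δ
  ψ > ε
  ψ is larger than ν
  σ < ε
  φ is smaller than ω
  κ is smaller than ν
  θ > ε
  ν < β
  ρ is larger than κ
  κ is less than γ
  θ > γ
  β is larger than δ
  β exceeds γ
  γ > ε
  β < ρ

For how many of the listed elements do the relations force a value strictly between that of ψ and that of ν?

The relations place ν below ψ. An element lies strictly between them when it is forced above ν and also forced below ψ.
Above ν: {β, ρ, θ}. Below ψ: {σ, φ, κ, δ, ε, γ, β, ρ}.
Intersection: {β, ρ} — 2.

2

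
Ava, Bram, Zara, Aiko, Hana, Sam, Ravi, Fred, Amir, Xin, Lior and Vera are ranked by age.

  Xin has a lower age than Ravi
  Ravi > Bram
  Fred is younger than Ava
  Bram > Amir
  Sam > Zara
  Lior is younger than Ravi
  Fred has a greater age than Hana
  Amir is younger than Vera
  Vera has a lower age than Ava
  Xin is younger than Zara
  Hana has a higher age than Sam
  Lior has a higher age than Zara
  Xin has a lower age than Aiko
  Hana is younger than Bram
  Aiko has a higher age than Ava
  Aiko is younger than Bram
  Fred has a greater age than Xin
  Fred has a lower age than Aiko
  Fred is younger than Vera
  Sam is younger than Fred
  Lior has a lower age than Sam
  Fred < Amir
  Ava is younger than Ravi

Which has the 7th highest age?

Fred

Chaining the given pairs: Xin < Zara < Lior < Sam < Hana < Fred < Amir < Vera < Ava < Aiko < Bram < Ravi.
Counting 7 from the largest end gives Fred.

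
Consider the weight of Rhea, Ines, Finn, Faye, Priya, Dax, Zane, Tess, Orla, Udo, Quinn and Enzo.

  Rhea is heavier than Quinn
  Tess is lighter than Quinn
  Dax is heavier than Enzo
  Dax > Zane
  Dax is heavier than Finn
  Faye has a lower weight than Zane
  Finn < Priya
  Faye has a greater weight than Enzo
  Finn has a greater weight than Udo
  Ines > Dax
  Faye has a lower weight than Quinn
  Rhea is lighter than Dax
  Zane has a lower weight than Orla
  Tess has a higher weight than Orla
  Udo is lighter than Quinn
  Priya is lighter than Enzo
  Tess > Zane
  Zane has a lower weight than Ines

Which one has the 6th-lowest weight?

Chaining the given pairs: Udo < Finn < Priya < Enzo < Faye < Zane < Orla < Tess < Quinn < Rhea < Dax < Ines.
Counting 6 from the smallest end gives Zane.

Zane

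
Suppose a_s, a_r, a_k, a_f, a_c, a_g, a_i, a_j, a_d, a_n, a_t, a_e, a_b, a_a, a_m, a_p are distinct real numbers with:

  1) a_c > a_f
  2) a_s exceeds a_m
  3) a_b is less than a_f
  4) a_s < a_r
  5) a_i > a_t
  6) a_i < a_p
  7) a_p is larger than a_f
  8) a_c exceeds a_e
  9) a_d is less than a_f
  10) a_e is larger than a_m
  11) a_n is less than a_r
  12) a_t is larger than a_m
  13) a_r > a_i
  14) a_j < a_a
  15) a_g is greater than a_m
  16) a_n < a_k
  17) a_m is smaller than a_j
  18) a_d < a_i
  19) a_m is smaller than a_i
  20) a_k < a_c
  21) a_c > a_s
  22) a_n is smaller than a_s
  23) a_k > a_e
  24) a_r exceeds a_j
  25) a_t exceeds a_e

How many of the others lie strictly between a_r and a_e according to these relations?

Chaining upward from a_e reaches: a_t, a_k, a_i, a_c, a_p.
Chaining downward from a_r reaches: a_m, a_j, a_n, a_t, a_d, a_s, a_i.
Strictly between a_e and a_r are those in both lists: a_t, a_i — 2 elements.

2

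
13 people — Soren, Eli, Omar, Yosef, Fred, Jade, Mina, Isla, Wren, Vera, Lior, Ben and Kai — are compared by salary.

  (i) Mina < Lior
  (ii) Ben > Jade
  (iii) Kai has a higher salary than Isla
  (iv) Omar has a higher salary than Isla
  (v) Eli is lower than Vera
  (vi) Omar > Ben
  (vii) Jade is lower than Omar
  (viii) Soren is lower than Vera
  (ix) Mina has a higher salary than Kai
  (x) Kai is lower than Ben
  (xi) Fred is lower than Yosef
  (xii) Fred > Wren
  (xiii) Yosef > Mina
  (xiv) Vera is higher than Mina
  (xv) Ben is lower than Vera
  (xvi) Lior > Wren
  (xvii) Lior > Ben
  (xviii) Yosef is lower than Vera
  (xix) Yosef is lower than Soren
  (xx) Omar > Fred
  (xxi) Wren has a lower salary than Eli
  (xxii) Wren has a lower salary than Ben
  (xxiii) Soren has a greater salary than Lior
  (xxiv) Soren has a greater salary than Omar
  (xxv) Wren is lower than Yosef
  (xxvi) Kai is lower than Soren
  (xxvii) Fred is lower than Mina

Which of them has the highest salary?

Wren is not greatest since Wren < Ben; Isla is not greatest since Isla < Kai; Kai is not greatest since Kai < Ben; Jade is not greatest since Jade < Ben; Fred is not greatest since Fred < Mina; Ben is not greatest since Ben < Lior; Mina is not greatest since Mina < Vera; Yosef is not greatest since Yosef < Vera; Omar is not greatest since Omar < Soren; Eli is not greatest since Eli < Vera; Lior is not greatest since Lior < Soren; Soren is not greatest since Soren < Vera.
Only Vera has nothing above it, so Vera is the highest salary.

Vera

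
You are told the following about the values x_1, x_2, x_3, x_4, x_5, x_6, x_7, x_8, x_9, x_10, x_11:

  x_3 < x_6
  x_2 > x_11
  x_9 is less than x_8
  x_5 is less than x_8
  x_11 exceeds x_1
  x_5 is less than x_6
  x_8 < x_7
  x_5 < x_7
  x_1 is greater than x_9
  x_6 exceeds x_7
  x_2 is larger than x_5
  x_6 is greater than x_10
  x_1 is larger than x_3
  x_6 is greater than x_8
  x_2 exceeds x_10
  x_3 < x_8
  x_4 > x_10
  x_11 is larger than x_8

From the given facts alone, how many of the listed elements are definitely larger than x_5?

From x_5 the given relations immediately reach x_8, x_2, x_7, x_6.
From those, x_11 — 5 in total.
Nothing else is reachable above x_5; 5 in all.

5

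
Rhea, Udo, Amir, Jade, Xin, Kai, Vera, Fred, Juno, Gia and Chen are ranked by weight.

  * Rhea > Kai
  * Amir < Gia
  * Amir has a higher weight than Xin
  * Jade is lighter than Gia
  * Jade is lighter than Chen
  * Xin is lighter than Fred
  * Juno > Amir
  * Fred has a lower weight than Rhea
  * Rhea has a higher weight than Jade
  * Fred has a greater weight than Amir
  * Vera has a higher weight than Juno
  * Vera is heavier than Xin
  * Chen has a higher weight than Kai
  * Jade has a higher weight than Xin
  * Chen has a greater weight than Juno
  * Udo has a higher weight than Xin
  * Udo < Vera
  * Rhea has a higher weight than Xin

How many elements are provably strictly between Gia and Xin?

2

The relations place Xin below Gia. An element lies strictly between them when it is forced above Xin and also forced below Gia.
Above Xin: {Amir, Juno, Jade, Fred, Udo, Vera, Chen, Rhea}. Below Gia: {Amir, Jade}.
Intersection: {Amir, Jade} — 2.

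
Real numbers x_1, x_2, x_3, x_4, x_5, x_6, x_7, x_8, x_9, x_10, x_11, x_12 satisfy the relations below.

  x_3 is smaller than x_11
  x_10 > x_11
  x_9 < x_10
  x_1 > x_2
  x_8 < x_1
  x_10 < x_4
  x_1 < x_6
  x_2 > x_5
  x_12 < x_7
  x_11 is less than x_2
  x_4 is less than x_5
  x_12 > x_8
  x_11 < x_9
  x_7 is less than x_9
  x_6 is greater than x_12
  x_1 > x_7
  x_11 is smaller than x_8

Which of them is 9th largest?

x_12

Chaining the given pairs: x_3 < x_11 < x_8 < x_12 < x_7 < x_9 < x_10 < x_4 < x_5 < x_2 < x_1 < x_6.
Counting 9 from the largest end gives x_12.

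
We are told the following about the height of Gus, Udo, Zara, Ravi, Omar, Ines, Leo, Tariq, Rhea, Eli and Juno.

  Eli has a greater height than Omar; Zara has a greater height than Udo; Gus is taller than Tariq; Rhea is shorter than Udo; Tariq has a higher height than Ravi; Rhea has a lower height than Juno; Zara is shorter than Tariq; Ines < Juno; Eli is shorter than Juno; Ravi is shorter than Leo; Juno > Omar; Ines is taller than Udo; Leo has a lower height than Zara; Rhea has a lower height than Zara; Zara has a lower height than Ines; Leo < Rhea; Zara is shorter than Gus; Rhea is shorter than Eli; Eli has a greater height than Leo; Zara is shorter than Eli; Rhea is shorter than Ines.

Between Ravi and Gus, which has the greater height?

Gus

Following the relations from Ravi: Ravi < Leo < Rhea < Udo < Zara < Tariq < Gus.
So Ravi < Gus; Gus is the taller of the two.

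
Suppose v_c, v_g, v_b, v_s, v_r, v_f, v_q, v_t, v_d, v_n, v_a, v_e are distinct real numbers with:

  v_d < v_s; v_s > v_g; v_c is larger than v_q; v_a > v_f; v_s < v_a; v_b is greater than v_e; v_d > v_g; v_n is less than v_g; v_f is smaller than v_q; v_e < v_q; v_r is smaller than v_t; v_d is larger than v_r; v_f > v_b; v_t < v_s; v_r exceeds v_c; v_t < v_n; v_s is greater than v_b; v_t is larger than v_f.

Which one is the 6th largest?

v_t

Chaining the given pairs: v_e < v_b < v_f < v_q < v_c < v_r < v_t < v_n < v_g < v_d < v_s < v_a.
The 6th largest is v_t.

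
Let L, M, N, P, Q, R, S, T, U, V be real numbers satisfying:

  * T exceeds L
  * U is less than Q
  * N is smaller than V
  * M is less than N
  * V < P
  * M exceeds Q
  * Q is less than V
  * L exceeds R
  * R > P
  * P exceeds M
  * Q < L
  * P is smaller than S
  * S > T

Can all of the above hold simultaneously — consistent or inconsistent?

Every relation is compatible with U < Q < M < N < V < P < R < L < T < S; the set is consistent.

consistent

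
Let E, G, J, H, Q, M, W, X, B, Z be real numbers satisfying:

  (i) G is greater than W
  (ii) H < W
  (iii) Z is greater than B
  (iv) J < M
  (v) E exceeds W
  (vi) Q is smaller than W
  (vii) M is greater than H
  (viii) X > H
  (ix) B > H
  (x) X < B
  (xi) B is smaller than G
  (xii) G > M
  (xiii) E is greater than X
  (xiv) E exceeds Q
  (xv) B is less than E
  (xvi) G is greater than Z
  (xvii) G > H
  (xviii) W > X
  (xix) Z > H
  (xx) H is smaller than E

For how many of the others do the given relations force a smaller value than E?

5

The elements the relations force below E are H, X, B, Q, W — no chain reaches any other.
That is 5.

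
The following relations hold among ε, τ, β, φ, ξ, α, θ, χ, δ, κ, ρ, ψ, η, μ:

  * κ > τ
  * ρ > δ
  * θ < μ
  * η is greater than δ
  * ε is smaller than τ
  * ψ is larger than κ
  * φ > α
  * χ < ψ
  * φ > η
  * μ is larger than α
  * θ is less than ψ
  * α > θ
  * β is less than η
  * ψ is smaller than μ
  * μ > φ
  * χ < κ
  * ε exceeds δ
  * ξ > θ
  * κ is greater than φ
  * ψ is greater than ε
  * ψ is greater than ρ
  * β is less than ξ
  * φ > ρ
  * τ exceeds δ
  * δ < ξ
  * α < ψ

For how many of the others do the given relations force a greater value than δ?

From δ the given relations immediately reach η, ε, ρ, τ, ξ.
From those, φ, κ, ψ — 8 in total.
From those, μ — 9 in total.
Nothing else is reachable above δ; 9 in all.

9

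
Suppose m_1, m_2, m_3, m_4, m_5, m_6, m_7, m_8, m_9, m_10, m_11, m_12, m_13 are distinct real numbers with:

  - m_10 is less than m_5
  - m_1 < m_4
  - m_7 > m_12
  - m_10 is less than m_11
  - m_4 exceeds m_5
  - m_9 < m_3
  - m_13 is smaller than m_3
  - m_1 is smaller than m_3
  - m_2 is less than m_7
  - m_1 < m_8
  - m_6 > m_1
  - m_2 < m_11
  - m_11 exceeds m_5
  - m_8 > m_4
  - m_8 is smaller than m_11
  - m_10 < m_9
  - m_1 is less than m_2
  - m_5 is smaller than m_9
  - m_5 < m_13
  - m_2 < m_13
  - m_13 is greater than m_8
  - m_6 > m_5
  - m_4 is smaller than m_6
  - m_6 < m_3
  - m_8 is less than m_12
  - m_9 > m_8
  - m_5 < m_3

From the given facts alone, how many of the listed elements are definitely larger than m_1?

The elements the relations force above m_1 are m_4, m_8, m_12, m_6, m_2, m_7, m_11, m_13, m_9, m_3 — no chain reaches any other.
That is 10.

10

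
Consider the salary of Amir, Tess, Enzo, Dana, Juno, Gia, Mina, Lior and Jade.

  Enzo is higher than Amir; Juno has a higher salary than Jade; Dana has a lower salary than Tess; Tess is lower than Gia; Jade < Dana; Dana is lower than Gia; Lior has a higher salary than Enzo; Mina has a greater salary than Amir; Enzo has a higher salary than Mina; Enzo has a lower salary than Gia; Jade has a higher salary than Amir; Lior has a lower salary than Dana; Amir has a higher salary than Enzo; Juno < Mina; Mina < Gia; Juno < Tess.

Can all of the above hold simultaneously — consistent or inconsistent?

inconsistent

Chaining the given relations yields Amir < Jade < Juno < Mina < Enzo, so Amir < Enzo. But one relation states Enzo < Amir. These cannot both hold.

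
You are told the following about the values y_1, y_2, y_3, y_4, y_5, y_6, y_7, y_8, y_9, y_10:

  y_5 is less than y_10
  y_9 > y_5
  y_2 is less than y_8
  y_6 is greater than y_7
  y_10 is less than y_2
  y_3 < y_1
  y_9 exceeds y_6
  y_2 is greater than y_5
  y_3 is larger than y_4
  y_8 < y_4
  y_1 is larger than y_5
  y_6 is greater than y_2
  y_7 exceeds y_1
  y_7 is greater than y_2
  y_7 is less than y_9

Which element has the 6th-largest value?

The consecutive relations fix a unique order: y_5 < y_10 < y_2 < y_8 < y_4 < y_3 < y_1 < y_7 < y_6 < y_9.
The 6th largest is y_4.

y_4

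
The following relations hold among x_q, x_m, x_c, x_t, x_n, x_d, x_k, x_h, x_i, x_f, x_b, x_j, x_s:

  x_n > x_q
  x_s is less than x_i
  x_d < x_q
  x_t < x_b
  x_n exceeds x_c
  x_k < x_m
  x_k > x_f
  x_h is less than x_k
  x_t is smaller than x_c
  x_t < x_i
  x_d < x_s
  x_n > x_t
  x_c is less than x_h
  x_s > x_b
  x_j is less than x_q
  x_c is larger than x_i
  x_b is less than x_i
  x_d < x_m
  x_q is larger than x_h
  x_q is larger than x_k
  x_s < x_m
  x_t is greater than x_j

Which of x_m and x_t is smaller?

x_t

x_t < x_b and x_b < x_s give x_t < x_s.
Then x_s < x_i extends the chain to x_i.
Then x_i < x_c extends the chain to x_c.
With x_c < x_h: x_t < x_b < x_s < x_i < x_c < x_h.
With x_h < x_k: x_t < x_b < x_s < x_i < x_c < x_h < x_k.
With x_k < x_m: x_t < x_b < x_s < x_i < x_c < x_h < x_k < x_m.
So x_t < x_m; x_t is the smaller of the two.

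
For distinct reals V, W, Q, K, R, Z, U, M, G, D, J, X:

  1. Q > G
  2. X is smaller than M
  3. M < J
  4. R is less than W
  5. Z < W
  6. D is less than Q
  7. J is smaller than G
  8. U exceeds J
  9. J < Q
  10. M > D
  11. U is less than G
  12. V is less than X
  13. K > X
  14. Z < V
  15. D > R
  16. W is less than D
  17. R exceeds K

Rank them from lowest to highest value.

Z < V < X < K < R < W < D < M < J < U < G < Q

The consecutive links are each given: Z < V; V < X; X < K; K < R; R < W; W < D; D < M; M < J; J < U; U < G; G < Q.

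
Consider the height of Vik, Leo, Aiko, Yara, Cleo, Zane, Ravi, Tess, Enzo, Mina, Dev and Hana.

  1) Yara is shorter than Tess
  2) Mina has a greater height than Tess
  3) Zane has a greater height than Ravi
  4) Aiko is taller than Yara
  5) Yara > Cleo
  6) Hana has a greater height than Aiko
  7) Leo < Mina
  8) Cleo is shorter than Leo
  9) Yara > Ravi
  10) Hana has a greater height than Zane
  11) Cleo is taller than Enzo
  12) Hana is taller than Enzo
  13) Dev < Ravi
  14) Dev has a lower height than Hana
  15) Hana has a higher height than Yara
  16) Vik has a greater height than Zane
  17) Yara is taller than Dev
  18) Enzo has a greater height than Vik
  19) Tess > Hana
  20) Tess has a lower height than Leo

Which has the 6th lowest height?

The consecutive relations fix a unique order: Dev < Ravi < Zane < Vik < Enzo < Cleo < Yara < Aiko < Hana < Tess < Leo < Mina.
The 6th smallest is Cleo.

Cleo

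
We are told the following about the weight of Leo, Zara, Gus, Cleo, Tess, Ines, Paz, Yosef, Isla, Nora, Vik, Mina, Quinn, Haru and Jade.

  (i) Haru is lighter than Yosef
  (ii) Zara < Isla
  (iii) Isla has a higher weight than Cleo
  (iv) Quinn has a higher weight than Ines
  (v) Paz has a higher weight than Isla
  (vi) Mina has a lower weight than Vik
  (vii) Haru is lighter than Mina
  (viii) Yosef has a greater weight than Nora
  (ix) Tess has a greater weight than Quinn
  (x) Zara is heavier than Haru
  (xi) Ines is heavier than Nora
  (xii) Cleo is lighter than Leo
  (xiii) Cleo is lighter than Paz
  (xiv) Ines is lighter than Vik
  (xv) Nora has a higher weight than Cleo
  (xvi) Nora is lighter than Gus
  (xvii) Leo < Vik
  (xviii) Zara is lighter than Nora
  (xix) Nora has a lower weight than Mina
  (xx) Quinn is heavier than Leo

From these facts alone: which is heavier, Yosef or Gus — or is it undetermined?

undetermined

Following every chain through Gus: below Gus we get Cleo, Haru, Zara, Nora.
Yosef is not reached, and no chain runs the other way from Yosef to Gus.
So the given relations leave the order of Gus and Yosef undetermined.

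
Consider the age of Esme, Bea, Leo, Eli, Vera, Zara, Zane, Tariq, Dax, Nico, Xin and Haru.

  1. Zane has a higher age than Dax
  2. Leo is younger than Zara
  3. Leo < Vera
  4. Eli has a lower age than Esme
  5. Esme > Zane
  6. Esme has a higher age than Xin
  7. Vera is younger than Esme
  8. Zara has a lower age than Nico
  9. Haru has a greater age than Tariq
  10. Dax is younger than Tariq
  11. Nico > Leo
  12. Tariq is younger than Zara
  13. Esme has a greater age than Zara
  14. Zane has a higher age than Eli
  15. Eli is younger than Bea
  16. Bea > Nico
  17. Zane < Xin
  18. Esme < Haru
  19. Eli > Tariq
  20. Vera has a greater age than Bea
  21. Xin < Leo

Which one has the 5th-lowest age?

Xin

Chaining the given pairs: Dax < Tariq < Eli < Zane < Xin < Leo < Zara < Nico < Bea < Vera < Esme < Haru.
The 5th smallest is Xin.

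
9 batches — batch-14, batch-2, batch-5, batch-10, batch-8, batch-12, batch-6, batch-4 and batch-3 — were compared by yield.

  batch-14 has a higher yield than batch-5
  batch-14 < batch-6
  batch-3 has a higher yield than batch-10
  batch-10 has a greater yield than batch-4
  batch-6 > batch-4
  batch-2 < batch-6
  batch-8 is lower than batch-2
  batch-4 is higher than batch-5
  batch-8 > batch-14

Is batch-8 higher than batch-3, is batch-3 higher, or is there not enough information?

Following every chain through batch-8: above batch-8 we get batch-2, batch-6; below batch-8 we get batch-5, batch-14.
batch-3 is not reached, and no chain runs the other way from batch-3 to batch-8.
So the given relations leave the order of batch-8 and batch-3 undetermined.

undetermined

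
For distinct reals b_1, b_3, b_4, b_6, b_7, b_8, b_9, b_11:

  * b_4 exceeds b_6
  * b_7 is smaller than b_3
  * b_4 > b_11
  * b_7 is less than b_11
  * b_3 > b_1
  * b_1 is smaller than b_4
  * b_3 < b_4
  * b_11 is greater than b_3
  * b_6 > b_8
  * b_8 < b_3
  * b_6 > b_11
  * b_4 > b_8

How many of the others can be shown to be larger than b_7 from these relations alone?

4

Directly above b_7: b_3, b_11.
One step further: b_6, b_4 (4 so far).
No other element is forced above b_7 by the given relations, so the count is 4.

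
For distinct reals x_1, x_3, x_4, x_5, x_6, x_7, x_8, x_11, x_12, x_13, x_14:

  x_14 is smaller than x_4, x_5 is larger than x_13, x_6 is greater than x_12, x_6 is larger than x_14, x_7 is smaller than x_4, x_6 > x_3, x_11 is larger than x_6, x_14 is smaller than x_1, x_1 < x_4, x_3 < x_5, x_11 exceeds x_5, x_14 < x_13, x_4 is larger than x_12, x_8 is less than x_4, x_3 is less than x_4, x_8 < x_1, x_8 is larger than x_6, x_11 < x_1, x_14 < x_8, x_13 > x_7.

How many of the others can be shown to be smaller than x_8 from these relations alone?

4

The elements the relations force below x_8 are x_14, x_12, x_3, x_6 — no chain reaches any other.
That is 4.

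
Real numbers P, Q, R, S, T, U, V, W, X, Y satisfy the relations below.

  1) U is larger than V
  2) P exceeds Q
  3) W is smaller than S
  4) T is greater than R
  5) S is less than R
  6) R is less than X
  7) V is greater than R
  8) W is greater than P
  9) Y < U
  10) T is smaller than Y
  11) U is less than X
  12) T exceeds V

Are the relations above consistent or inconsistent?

The single ordering Q < P < W < S < R < V < T < Y < U < X satisfies every listed relation, so no contradiction arises.

consistent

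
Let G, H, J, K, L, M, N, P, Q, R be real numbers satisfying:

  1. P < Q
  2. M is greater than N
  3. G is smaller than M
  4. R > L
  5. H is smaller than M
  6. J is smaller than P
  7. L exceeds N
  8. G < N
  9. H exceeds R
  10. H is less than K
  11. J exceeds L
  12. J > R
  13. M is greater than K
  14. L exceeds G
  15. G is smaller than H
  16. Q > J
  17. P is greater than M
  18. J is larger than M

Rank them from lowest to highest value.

G < N < L < R < H < K < M < J < P < Q

Nothing is placed below G, so it is least; from there G < N; N < L; L < R; R < H; H < K; K < M; M < J; J < P; P < Q, each given directly.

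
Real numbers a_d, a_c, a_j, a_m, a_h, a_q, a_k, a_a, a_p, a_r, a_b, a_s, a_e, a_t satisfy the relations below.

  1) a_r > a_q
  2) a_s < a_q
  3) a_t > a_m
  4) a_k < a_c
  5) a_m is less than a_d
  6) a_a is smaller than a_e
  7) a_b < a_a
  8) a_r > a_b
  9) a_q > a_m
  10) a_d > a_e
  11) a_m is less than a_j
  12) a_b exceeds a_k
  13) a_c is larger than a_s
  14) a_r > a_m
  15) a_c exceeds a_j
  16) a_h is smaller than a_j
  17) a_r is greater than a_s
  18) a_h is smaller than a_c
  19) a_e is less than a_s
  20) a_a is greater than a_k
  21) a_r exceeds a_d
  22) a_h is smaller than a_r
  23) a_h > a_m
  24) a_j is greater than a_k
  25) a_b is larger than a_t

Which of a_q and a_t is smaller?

Link the given pairs in sequence: a_t < a_b; a_b < a_a; a_a < a_e; a_e < a_s; a_s < a_q.
Together: a_t < a_b < a_a < a_e < a_s < a_q.
So a_t < a_q; a_t is the smaller of the two.

a_t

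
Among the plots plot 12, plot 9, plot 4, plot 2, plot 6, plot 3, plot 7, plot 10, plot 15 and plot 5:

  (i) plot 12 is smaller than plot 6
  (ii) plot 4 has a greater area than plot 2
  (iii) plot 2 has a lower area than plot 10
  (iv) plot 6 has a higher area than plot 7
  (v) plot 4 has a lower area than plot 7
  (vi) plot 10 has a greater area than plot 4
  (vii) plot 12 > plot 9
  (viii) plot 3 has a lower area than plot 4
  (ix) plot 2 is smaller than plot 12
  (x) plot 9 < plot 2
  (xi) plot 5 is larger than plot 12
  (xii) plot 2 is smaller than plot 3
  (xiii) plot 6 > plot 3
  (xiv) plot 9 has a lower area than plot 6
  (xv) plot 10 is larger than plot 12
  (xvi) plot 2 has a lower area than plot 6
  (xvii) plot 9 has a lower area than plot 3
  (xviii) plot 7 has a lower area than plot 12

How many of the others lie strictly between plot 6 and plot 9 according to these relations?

Chaining upward from plot 9 reaches: plot 2, plot 3, plot 4, plot 7, plot 12, plot 10, plot 5.
Chaining downward from plot 6 reaches: plot 2, plot 3, plot 4, plot 7, plot 12.
Strictly between plot 9 and plot 6 are those in both lists: plot 2, plot 3, plot 4, plot 7, plot 12 — 5 elements.

5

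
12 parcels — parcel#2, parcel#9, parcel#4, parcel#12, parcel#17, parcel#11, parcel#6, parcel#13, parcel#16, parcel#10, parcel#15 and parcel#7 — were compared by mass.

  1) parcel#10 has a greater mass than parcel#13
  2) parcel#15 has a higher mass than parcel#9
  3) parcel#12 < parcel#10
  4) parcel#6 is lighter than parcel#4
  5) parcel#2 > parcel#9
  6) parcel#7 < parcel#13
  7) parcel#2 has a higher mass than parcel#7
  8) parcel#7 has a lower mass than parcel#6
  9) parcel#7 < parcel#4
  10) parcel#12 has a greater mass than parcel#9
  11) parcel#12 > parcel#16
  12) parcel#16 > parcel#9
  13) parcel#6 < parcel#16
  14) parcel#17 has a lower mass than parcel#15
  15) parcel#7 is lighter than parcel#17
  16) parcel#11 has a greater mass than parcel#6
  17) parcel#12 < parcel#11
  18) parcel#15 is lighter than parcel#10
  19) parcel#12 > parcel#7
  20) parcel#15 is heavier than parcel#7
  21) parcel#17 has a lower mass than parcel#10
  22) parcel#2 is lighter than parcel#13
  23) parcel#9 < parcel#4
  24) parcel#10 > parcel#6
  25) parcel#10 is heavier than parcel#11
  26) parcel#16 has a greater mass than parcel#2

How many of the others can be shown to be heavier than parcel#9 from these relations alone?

The elements the relations force above parcel#9 are parcel#2, parcel#13, parcel#16, parcel#12, parcel#4, parcel#15, parcel#11, parcel#10 — no chain reaches any other.
That is 8.

8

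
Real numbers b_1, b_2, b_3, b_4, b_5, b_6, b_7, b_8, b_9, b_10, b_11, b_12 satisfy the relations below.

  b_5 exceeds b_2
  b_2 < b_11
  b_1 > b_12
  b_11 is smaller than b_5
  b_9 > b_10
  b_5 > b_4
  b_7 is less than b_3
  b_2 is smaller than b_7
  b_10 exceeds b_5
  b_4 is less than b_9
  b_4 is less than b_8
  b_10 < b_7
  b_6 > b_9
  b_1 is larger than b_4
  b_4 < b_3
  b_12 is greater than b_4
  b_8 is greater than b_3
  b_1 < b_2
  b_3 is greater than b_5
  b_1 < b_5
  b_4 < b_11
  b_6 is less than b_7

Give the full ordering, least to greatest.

b_4 < b_12 < b_1 < b_2 < b_11 < b_5 < b_10 < b_9 < b_6 < b_7 < b_3 < b_8

Each adjacent pair is fixed by a given relation: b_4 < b_12; b_12 < b_1; b_1 < b_2; b_2 < b_11; b_11 < b_5; b_5 < b_10; b_10 < b_9; b_9 < b_6; b_6 < b_7; b_7 < b_3; b_3 < b_8. Chaining them end to end gives the full order.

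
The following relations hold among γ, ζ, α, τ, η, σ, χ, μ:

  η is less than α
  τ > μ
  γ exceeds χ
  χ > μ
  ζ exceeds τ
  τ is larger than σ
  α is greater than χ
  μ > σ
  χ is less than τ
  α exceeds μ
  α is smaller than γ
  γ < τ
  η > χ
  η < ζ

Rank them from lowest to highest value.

Each adjacent pair is fixed by a given relation: σ < μ; μ < χ; χ < η; η < α; α < γ; γ < τ; τ < ζ. Chaining them end to end gives the full order.

σ < μ < χ < η < α < γ < τ < ζ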